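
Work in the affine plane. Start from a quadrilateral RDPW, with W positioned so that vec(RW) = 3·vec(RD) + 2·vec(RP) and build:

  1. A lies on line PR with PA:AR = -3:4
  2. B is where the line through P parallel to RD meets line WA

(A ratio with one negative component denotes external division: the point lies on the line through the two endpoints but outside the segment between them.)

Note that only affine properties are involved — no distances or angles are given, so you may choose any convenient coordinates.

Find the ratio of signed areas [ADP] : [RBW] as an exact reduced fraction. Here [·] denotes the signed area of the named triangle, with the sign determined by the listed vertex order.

Work in coordinates with R = (0, 0), D = (1, 0), P = (0, 1), W = (3, 2).
1. A lies on line PR with PA:AR = -3:4 ⇒ A = (0, 4)
2. B is where the line through P parallel to RD meets line WA ⇒ B = (9/2, 1)
2·[ADP] = -3, 2·[RBW] = 6
[ADP]:[RBW] = -3:6 = -1/2

[ADP]:[RBW] = -1/2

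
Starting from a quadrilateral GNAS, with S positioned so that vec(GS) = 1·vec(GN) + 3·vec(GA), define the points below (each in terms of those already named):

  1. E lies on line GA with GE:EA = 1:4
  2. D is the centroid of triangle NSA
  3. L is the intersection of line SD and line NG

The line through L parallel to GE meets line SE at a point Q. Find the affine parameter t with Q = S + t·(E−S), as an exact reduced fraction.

t = 3/5

Choose coordinates G = (0, 0), N = (1, 0), A = (0, 1), S = (1, 3).
1. E lies on line GA with GE:EA = 1:4 ⇒ E = (0, 1/5)
2. D is the centroid of triangle NSA ⇒ D = (2/3, 4/3)
3. L is the intersection of line SD and line NG ⇒ L = (2/5, 0)
through L parallel to GE: direction (0, 1/5); meets SE at Q = (2/5, 33/25)
Q = S + t·(E−S) with t = 3/5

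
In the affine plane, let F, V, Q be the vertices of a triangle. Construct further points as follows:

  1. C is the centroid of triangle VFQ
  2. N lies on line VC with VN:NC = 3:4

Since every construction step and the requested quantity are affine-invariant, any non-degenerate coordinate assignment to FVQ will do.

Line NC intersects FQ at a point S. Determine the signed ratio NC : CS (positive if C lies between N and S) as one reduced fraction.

NC:CS = 8/7

Set F = (0, 0), V = (1, 0), Q = (0, 1); any affine frame gives the same invariant.
1. C is the centroid of triangle VFQ ⇒ C = (1/3, 1/3)
2. N lies on line VC with VN:NC = 3:4 ⇒ N = (5/7, 1/7)
line NC meets FQ at S = (0, 1/2)
C = N + t·(S−N) with t = 8/15, so NC:CS = 8/15:7/15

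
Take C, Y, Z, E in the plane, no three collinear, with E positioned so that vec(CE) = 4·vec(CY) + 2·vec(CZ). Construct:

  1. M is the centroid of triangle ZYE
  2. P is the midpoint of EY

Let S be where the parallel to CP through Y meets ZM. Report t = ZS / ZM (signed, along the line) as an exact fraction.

t = 21/10

Assign C = (0, 0), Y = (1, 0), Z = (0, 1), E = (4, 2) — the answer is frame-independent, so this choice is without loss of generality.
1. M is the centroid of triangle ZYE ⇒ M = (5/3, 1)
2. P is the midpoint of EY ⇒ P = (5/2, 1)
through Y parallel to CP: direction (5/2, 1); meets ZM at S = (7/2, 1)
S = Z + t·(M−Z) with t = 21/10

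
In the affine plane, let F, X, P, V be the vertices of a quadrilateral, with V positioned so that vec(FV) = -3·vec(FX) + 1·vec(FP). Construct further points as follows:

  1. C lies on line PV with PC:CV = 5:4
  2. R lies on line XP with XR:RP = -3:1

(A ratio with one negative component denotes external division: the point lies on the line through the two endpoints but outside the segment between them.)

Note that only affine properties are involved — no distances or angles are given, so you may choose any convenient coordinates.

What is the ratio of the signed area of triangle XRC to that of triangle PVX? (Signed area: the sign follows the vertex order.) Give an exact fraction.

[XRC]:[PVX] = 5/6

Assign F = (0, 0), X = (1, 0), P = (0, 1), V = (-3, 1) — the answer is frame-independent, so this choice is without loss of generality.
1. C lies on line PV with PC:CV = 5:4 ⇒ C = (-5/3, 1)
2. R lies on line XP with XR:RP = -3:1 ⇒ R = (-1/2, 3/2)
2·[XRC] = 5/2, 2·[PVX] = 3
[XRC]:[PVX] = 5/2:3 = 5/6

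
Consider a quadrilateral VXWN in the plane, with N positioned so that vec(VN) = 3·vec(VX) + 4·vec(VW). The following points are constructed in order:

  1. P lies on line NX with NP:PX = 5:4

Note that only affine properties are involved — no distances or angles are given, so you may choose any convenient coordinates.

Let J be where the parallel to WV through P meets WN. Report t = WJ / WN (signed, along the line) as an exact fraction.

Assign V = (0, 0), X = (1, 0), W = (0, 1), N = (3, 4) — the answer is frame-independent, so this choice is without loss of generality.
1. P lies on line NX with NP:PX = 5:4 ⇒ P = (17/9, 16/9)
through P parallel to WV: direction (0, -1); meets WN at J = (17/9, 26/9)
J = W + t·(N−W) with t = 17/27

t = 17/27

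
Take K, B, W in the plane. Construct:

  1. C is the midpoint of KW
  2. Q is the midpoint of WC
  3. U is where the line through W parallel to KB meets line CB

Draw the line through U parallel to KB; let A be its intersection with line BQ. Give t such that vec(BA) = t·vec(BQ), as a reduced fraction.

Choose coordinates K = (0, 0), B = (1, 0), W = (0, 1).
1. C is the midpoint of KW ⇒ C = (0, 1/2)
2. Q is the midpoint of WC ⇒ Q = (0, 3/4)
3. U is where the line through W parallel to KB meets line CB ⇒ U = (-1, 1)
through U parallel to KB: direction (1, 0); meets BQ at A = (-1/3, 1)
A = B + t·(Q−B) with t = 4/3

t = 4/3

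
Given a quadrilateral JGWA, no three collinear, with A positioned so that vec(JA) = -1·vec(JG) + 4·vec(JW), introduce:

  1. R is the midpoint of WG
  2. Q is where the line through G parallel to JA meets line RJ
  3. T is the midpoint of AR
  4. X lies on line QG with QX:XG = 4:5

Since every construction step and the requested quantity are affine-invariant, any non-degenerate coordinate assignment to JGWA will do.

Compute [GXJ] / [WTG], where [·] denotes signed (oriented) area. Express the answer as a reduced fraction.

Assign J = (0, 0), G = (1, 0), W = (0, 1), A = (-1, 4) — the answer is frame-independent, so this choice is without loss of generality.
1. R is the midpoint of WG ⇒ R = (1/2, 1/2)
2. Q is where the line through G parallel to JA meets line RJ ⇒ Q = (4/5, 4/5)
3. T is the midpoint of AR ⇒ T = (-1/4, 9/4)
4. X lies on line QG with QX:XG = 4:5 ⇒ X = (8/9, 4/9)
2·[GXJ] = 4/9, 2·[WTG] = -1
[GXJ]:[WTG] = 4/9:-1 = -4/9

[GXJ]:[WTG] = -4/9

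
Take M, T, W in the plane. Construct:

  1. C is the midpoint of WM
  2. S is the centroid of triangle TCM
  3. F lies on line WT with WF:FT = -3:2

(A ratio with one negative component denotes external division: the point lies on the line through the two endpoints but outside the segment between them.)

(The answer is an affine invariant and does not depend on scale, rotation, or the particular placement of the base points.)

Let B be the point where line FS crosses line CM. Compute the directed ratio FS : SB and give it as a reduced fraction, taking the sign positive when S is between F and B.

FS:SB = 8

Assign M = (0, 0), T = (1, 0), W = (0, 1) — the answer is frame-independent, so this choice is without loss of generality.
1. C is the midpoint of WM ⇒ C = (0, 1/2)
2. S is the centroid of triangle TCM ⇒ S = (1/3, 1/6)
3. F lies on line WT with WF:FT = -3:2 ⇒ F = (3, -2)
line FS meets CM at B = (0, 7/16)
S = F + t·(B−F) with t = 8/9, so FS:SB = 8/9:1/9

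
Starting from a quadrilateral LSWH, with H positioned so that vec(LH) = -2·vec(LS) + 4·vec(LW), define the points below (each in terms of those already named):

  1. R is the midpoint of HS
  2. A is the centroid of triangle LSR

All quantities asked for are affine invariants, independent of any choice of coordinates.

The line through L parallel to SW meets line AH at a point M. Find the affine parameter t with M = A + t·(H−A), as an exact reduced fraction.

t = -5/7

Choose coordinates L = (0, 0), S = (1, 0), W = (0, 1), H = (-2, 4).
1. R is the midpoint of HS ⇒ R = (-1/2, 2)
2. A is the centroid of triangle LSR ⇒ A = (1/6, 2/3)
through L parallel to SW: direction (-1, 1); meets AH at M = (12/7, -12/7)
M = A + t·(H−A) with t = -5/7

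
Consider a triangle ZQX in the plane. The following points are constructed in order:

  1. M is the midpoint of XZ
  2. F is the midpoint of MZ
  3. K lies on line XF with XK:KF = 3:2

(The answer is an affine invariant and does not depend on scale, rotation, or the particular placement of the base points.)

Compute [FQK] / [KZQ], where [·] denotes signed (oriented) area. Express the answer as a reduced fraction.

[FQK]:[KZQ] = 6/11

Assign Z = (0, 0), Q = (1, 0), X = (0, 1) — the answer is frame-independent, so this choice is without loss of generality.
1. M is the midpoint of XZ ⇒ M = (0, 1/2)
2. F is the midpoint of MZ ⇒ F = (0, 1/4)
3. K lies on line XF with XK:KF = 3:2 ⇒ K = (0, 11/20)
2·[FQK] = 3/10, 2·[KZQ] = 11/20
[FQK]:[KZQ] = 3/10:11/20 = 6/11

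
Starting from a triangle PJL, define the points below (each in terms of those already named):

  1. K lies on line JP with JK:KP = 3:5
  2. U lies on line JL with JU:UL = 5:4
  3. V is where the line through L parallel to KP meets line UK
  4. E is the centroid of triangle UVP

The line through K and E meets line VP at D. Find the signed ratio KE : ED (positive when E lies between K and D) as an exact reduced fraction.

Work in coordinates with P = (0, 0), J = (1, 0), L = (0, 1).
1. K lies on line JP with JK:KP = 3:5 ⇒ K = (5/8, 0)
2. U lies on line JL with JU:UL = 5:4 ⇒ U = (4/9, 5/9)
3. V is where the line through L parallel to KP meets line UK ⇒ V = (3/10, 1)
4. E is the centroid of triangle UVP ⇒ E = (67/270, 14/27)
line KE meets VP at D = (21/115, 14/23)
E = K + t·(D−K) with t = 23/27, so KE:ED = 23/27:4/27

KE:ED = 23/4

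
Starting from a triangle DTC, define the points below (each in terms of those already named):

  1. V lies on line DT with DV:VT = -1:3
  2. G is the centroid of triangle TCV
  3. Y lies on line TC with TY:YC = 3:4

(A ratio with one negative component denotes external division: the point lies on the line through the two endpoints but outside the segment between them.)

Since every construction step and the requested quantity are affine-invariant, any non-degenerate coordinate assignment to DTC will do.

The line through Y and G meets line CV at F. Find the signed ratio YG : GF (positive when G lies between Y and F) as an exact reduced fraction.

YG:GF = 5/7

Choose coordinates D = (0, 0), T = (1, 0), C = (0, 1).
1. V lies on line DT with DV:VT = -1:3 ⇒ V = (-1/2, 0)
2. G is the centroid of triangle TCV ⇒ G = (1/6, 1/3)
3. Y lies on line TC with TY:YC = 3:4 ⇒ Y = (4/7, 3/7)
line YG meets CV at F = (-2/5, 1/5)
G = Y + t·(F−Y) with t = 5/12, so YG:GF = 5/12:7/12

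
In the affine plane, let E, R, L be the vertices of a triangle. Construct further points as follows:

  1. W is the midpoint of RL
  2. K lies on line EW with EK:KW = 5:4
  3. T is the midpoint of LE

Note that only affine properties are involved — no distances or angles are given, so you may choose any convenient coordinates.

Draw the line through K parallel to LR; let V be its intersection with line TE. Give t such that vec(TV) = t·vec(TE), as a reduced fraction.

Set E = (0, 0), R = (1, 0), L = (0, 1); any affine frame gives the same invariant.
1. W is the midpoint of RL ⇒ W = (1/2, 1/2)
2. K lies on line EW with EK:KW = 5:4 ⇒ K = (5/18, 5/18)
3. T is the midpoint of LE ⇒ T = (0, 1/2)
through K parallel to LR: direction (1, -1); meets TE at V = (0, 5/9)
V = T + t·(E−T) with t = -1/9

t = -1/9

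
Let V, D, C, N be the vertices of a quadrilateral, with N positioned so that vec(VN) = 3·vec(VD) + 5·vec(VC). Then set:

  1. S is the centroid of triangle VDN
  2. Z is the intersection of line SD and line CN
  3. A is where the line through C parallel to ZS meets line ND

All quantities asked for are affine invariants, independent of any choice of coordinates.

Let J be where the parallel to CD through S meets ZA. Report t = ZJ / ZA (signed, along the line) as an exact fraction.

Set V = (0, 0), D = (1, 0), C = (0, 1), N = (3, 5); any affine frame gives the same invariant.
1. S is the centroid of triangle VDN ⇒ S = (4/3, 5/3)
2. Z is the intersection of line SD and line CN ⇒ Z = (18/11, 35/11)
3. A is where the line through C parallel to ZS meets line ND ⇒ A = (-7/5, -6)
through S parallel to CD: direction (1, -1); meets ZA at J = (199/168, 305/168)
J = Z + t·(A−Z) with t = 25/168

t = 25/168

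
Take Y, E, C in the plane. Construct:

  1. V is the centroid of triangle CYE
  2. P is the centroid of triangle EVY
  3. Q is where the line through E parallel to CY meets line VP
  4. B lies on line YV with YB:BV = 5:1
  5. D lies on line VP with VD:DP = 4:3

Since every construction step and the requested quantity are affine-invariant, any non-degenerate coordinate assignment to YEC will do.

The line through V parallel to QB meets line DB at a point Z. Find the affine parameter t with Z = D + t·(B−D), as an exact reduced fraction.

Work in coordinates with Y = (0, 0), E = (1, 0), C = (0, 1).
1. V is the centroid of triangle CYE ⇒ V = (1/3, 1/3)
2. P is the centroid of triangle EVY ⇒ P = (4/9, 1/9)
3. Q is where the line through E parallel to CY meets line VP ⇒ Q = (1, -1)
4. B lies on line YV with YB:BV = 5:1 ⇒ B = (5/18, 5/18)
5. D lies on line VP with VD:DP = 4:3 ⇒ D = (25/63, 13/63)
through V parallel to QB: direction (-13/18, 23/18); meets DB at Z = (70/171, 34/171)
Z = D + t·(B−D) with t = -2/19

t = -2/19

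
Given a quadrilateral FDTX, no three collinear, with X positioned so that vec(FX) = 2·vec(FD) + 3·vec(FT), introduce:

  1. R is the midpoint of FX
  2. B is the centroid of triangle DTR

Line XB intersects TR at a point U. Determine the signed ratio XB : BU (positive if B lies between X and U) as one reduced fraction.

Choose coordinates F = (0, 0), D = (1, 0), T = (0, 1), X = (2, 3).
1. R is the midpoint of FX ⇒ R = (1, 3/2)
2. B is the centroid of triangle DTR ⇒ B = (2/3, 5/6)
line XB meets TR at U = (10/9, 14/9)
B = X + t·(U−X) with t = 3/2, so XB:BU = 3/2:-1/2

XB:BU = -3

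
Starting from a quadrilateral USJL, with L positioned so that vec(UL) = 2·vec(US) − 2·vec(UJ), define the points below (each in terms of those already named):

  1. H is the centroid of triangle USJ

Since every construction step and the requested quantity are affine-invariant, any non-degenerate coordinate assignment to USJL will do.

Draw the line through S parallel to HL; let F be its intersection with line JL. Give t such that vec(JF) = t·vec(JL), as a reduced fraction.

t = -2

Work in coordinates with U = (0, 0), S = (1, 0), J = (0, 1), L = (2, -2).
1. H is the centroid of triangle USJ ⇒ H = (1/3, 1/3)
through S parallel to HL: direction (5/3, -7/3); meets JL at F = (-4, 7)
F = J + t·(L−J) with t = -2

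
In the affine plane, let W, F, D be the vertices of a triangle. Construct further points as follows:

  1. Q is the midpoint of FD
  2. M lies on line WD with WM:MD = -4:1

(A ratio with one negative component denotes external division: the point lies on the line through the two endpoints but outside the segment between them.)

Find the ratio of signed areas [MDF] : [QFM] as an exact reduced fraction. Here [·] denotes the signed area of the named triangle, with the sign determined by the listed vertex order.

Choose coordinates W = (0, 0), F = (1, 0), D = (0, 1).
1. Q is the midpoint of FD ⇒ Q = (1/2, 1/2)
2. M lies on line WD with WM:MD = -4:1 ⇒ M = (0, 4/3)
2·[MDF] = 1/3, 2·[QFM] = 1/6
[MDF]:[QFM] = 1/3:1/6 = 2

[MDF]:[QFM] = 2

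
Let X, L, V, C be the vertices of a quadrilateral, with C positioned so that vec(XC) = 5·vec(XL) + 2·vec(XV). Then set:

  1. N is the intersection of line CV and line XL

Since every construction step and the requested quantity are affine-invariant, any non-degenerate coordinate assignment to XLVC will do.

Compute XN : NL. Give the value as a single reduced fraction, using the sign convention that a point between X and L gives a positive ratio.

XN:NL = -5/6

Assign X = (0, 0), L = (1, 0), V = (0, 1), C = (5, 2) — the answer is frame-independent, so this choice is without loss of generality.
1. N is the intersection of line CV and line XL ⇒ N = (-5, 0)
N = X + t·(L−X) with t = -5, so XN:NL = t:(1−t) = -5:6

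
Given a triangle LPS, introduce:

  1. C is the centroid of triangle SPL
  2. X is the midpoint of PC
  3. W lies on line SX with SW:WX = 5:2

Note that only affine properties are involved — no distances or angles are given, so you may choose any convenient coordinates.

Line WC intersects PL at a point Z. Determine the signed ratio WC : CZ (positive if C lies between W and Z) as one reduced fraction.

Set L = (0, 0), P = (1, 0), S = (0, 1); any affine frame gives the same invariant.
1. C is the centroid of triangle SPL ⇒ C = (1/3, 1/3)
2. X is the midpoint of PC ⇒ X = (2/3, 1/6)
3. W lies on line SX with SW:WX = 5:2 ⇒ W = (10/21, 17/42)
line WC meets PL at Z = (-1/3, 0)
C = W + t·(Z−W) with t = 3/17, so WC:CZ = 3/17:14/17

WC:CZ = 3/14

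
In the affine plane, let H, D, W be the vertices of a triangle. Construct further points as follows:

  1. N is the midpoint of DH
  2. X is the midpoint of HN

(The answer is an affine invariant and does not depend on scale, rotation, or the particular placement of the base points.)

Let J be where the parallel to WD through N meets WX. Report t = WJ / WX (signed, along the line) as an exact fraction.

Set H = (0, 0), D = (1, 0), W = (0, 1); any affine frame gives the same invariant.
1. N is the midpoint of DH ⇒ N = (1/2, 0)
2. X is the midpoint of HN ⇒ X = (1/4, 0)
through N parallel to WD: direction (1, -1); meets WX at J = (1/6, 1/3)
J = W + t·(X−W) with t = 2/3

t = 2/3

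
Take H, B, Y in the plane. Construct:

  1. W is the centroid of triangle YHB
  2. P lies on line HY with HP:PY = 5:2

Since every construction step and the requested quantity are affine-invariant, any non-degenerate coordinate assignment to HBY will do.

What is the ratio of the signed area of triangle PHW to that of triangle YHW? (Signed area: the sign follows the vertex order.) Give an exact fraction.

Choose coordinates H = (0, 0), B = (1, 0), Y = (0, 1).
1. W is the centroid of triangle YHB ⇒ W = (1/3, 1/3)
2. P lies on line HY with HP:PY = 5:2 ⇒ P = (0, 5/7)
2·[PHW] = 5/21, 2·[YHW] = 1/3
[PHW]:[YHW] = 5/21:1/3 = 5/7

[PHW]:[YHW] = 5/7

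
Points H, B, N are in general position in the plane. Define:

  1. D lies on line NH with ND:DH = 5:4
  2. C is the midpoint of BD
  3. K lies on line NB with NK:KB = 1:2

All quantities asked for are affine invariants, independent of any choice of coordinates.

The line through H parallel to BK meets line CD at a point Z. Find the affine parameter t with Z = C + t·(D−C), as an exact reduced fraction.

Work in coordinates with H = (0, 0), B = (1, 0), N = (0, 1).
1. D lies on line NH with ND:DH = 5:4 ⇒ D = (0, 4/9)
2. C is the midpoint of BD ⇒ C = (1/2, 2/9)
3. K lies on line NB with NK:KB = 1:2 ⇒ K = (1/3, 2/3)
through H parallel to BK: direction (-2/3, 2/3); meets CD at Z = (-4/5, 4/5)
Z = C + t·(D−C) with t = 13/5

t = 13/5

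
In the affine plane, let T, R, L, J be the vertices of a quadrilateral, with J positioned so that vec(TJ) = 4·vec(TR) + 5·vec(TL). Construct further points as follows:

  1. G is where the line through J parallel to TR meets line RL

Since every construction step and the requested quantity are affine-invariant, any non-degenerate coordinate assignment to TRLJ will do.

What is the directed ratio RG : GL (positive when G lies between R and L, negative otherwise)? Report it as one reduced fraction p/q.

RG:GL = -5/4

Work in coordinates with T = (0, 0), R = (1, 0), L = (0, 1), J = (4, 5).
1. G is where the line through J parallel to TR meets line RL ⇒ G = (-4, 5)
G = R + t·(L−R) with t = 5, so RG:GL = t:(1−t) = 5:-4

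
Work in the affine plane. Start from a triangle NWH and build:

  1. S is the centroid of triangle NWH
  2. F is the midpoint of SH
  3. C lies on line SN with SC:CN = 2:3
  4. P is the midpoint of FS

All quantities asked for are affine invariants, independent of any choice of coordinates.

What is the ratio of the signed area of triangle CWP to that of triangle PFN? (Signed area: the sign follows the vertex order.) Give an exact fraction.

Assign N = (0, 0), W = (1, 0), H = (0, 1) — the answer is frame-independent, so this choice is without loss of generality.
1. S is the centroid of triangle NWH ⇒ S = (1/3, 1/3)
2. F is the midpoint of SH ⇒ F = (1/6, 2/3)
3. C lies on line SN with SC:CN = 2:3 ⇒ C = (1/5, 1/5)
4. P is the midpoint of FS ⇒ P = (1/4, 1/2)
2·[CWP] = 1/4, 2·[PFN] = 1/12
[CWP]:[PFN] = 1/4:1/12 = 3

[CWP]:[PFN] = 3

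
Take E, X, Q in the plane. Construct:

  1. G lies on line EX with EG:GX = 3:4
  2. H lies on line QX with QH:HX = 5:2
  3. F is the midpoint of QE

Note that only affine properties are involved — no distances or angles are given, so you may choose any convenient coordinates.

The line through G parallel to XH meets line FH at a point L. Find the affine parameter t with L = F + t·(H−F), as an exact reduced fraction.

Work in coordinates with E = (0, 0), X = (1, 0), Q = (0, 1).
1. G lies on line EX with EG:GX = 3:4 ⇒ G = (3/7, 0)
2. H lies on line QX with QH:HX = 5:2 ⇒ H = (5/7, 2/7)
3. F is the midpoint of QE ⇒ F = (0, 1/2)
through G parallel to XH: direction (-2/7, 2/7); meets FH at L = (-5/49, 26/49)
L = F + t·(H−F) with t = -1/7

t = -1/7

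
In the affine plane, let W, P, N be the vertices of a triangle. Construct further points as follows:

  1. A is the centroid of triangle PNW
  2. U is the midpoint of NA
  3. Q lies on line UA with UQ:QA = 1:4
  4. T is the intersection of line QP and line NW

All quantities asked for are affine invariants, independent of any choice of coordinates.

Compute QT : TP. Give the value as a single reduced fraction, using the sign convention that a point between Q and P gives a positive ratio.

QT:TP = -1/5

Choose coordinates W = (0, 0), P = (1, 0), N = (0, 1).
1. A is the centroid of triangle PNW ⇒ A = (1/3, 1/3)
2. U is the midpoint of NA ⇒ U = (1/6, 2/3)
3. Q lies on line UA with UQ:QA = 1:4 ⇒ Q = (1/5, 3/5)
4. T is the intersection of line QP and line NW ⇒ T = (0, 3/4)
T = Q + t·(P−Q) with t = -1/4, so QT:TP = t:(1−t) = -1/4:5/4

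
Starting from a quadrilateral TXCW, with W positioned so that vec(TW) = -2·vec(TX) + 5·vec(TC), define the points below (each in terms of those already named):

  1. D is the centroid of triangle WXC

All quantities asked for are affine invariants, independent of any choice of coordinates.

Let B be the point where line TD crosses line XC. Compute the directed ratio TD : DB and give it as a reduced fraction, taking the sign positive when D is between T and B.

TD:DB = -5/2

Choose coordinates T = (0, 0), X = (1, 0), C = (0, 1), W = (-2, 5).
1. D is the centroid of triangle WXC ⇒ D = (-1/3, 2)
line TD meets XC at B = (-1/5, 6/5)
D = T + t·(B−T) with t = 5/3, so TD:DB = 5/3:-2/3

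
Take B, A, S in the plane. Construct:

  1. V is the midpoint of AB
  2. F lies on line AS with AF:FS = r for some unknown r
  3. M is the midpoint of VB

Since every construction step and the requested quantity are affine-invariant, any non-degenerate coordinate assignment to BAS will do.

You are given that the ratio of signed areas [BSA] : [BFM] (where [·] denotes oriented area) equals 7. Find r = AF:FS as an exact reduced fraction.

Assign B = (0, 0), A = (1, 0), S = (0, 1) — the answer is frame-independent, so this choice is without loss of generality.
1. V is the midpoint of AB ⇒ V = (1/2, 0)
2. With AF:FS = r, write λ = r/(r+1) so F = A + λ·(S−A); F is affine-linear in λ
3. M is the midpoint of VB ⇒ M = (1/4, 0)
Every point depending on F is an affine combination of F and λ-independent points, so each such coordinate is linear in λ; the λ² term in each signed area is a multiple of (S−A)×(S−A) = 0, so 2·[BSA] and 2·[BFM] are each linear in λ. Evaluating at λ=0 and λ=1:
  2·[BSA] = -1,   2·[BFM] = -1/4·λ
So [BSA]:[BFM] = (-1) / (-1/4·λ). Setting this equal to 7:
  -1 = 7·(-1/4·λ)  ⇒  λ = 4/7
Then r = λ/(1−λ) = (4/7)/(3/7) = 4/3. Check: with r = 4/3, F = (3/7, 4/7) and [BSA]:[BFM] = 7 as required.

r = 4/3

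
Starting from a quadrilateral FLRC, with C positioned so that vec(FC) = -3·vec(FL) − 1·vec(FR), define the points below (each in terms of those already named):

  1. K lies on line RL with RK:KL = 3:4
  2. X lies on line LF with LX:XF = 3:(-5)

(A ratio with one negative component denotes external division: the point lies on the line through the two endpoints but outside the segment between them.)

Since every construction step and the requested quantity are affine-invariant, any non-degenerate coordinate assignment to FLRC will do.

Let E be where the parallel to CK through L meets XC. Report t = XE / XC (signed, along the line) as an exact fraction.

Choose coordinates F = (0, 0), L = (1, 0), R = (0, 1), C = (-3, -1).
1. K lies on line RL with RK:KL = 3:4 ⇒ K = (3/7, 4/7)
2. X lies on line LF with LX:XF = 3:(-5) ⇒ X = (5/2, 0)
through L parallel to CK: direction (24/7, 11/7); meets XC at E = (1/73, -33/73)
E = X + t·(C−X) with t = 33/73

t = 33/73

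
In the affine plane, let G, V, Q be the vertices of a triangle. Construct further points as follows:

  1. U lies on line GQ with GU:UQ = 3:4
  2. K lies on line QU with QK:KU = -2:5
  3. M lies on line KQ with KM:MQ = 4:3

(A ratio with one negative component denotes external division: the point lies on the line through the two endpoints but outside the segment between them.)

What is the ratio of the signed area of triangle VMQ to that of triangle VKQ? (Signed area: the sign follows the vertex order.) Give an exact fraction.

Choose coordinates G = (0, 0), V = (1, 0), Q = (0, 1).
1. U lies on line GQ with GU:UQ = 3:4 ⇒ U = (0, 3/7)
2. K lies on line QU with QK:KU = -2:5 ⇒ K = (0, 29/21)
3. M lies on line KQ with KM:MQ = 4:3 ⇒ M = (0, 57/49)
2·[VMQ] = 8/49, 2·[VKQ] = 8/21
[VMQ]:[VKQ] = 8/49:8/21 = 3/7

[VMQ]:[VKQ] = 3/7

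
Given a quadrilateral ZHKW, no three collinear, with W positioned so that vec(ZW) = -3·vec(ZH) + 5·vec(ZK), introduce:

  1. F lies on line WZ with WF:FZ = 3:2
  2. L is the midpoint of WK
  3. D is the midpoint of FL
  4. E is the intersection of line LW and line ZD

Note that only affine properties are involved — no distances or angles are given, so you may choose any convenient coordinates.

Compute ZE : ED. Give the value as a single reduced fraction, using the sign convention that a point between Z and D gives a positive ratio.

Work in coordinates with Z = (0, 0), H = (1, 0), K = (0, 1), W = (-3, 5).
1. F lies on line WZ with WF:FZ = 3:2 ⇒ F = (-6/5, 2)
2. L is the midpoint of WK ⇒ L = (-3/2, 3)
3. D is the midpoint of FL ⇒ D = (-27/20, 5/2)
4. E is the intersection of line LW and line ZD ⇒ E = (-27/14, 25/7)
E = Z + t·(D−Z) with t = 10/7, so ZE:ED = t:(1−t) = 10/7:-3/7

ZE:ED = -10/3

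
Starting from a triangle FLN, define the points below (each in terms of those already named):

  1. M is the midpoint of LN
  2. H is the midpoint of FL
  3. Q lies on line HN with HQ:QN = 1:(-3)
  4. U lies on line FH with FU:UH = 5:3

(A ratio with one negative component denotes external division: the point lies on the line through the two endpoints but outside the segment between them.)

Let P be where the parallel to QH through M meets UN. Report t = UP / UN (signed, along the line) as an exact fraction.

t = 7/3

Assign F = (0, 0), L = (1, 0), N = (0, 1) — the answer is frame-independent, so this choice is without loss of generality.
1. M is the midpoint of LN ⇒ M = (1/2, 1/2)
2. H is the midpoint of FL ⇒ H = (1/2, 0)
3. Q lies on line HN with HQ:QN = 1:(-3) ⇒ Q = (3/4, -1/2)
4. U lies on line FH with FU:UH = 5:3 ⇒ U = (5/16, 0)
through M parallel to QH: direction (-1/4, 1/2); meets UN at P = (-5/12, 7/3)
P = U + t·(N−U) with t = 7/3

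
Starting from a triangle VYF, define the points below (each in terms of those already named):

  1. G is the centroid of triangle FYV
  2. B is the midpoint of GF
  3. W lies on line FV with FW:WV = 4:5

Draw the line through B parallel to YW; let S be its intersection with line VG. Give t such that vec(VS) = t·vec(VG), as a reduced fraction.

Choose coordinates V = (0, 0), Y = (1, 0), F = (0, 1).
1. G is the centroid of triangle FYV ⇒ G = (1/3, 1/3)
2. B is the midpoint of GF ⇒ B = (1/6, 2/3)
3. W lies on line FV with FW:WV = 4:5 ⇒ W = (0, 5/9)
through B parallel to YW: direction (-1, 5/9); meets VG at S = (41/84, 41/84)
S = V + t·(G−V) with t = 41/28

t = 41/28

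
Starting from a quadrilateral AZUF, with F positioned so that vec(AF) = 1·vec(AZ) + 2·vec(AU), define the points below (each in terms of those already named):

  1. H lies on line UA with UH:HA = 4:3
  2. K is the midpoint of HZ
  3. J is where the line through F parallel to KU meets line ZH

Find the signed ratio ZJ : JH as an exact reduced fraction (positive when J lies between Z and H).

Work in coordinates with A = (0, 0), Z = (1, 0), U = (0, 1), F = (1, 2).
1. H lies on line UA with UH:HA = 4:3 ⇒ H = (0, 3/7)
2. K is the midpoint of HZ ⇒ K = (1/2, 3/14)
3. J is where the line through F parallel to KU meets line ZH ⇒ J = (11/4, -3/4)
J = Z + t·(H−Z) with t = -7/4, so ZJ:JH = t:(1−t) = -7/4:11/4

ZJ:JH = -7/11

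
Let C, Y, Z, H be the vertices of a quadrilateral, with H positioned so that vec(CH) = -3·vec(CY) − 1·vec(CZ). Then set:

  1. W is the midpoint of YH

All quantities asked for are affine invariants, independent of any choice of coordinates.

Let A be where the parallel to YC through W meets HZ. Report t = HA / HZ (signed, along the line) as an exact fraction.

Work in coordinates with C = (0, 0), Y = (1, 0), Z = (0, 1), H = (-3, -1).
1. W is the midpoint of YH ⇒ W = (-1, -1/2)
through W parallel to YC: direction (-1, 0); meets HZ at A = (-9/4, -1/2)
A = H + t·(Z−H) with t = 1/4

t = 1/4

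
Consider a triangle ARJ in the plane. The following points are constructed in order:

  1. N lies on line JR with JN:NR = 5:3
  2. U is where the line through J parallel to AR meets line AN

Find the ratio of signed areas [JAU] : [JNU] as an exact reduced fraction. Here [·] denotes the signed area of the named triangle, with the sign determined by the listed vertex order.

Choose coordinates A = (0, 0), R = (1, 0), J = (0, 1).
1. N lies on line JR with JN:NR = 5:3 ⇒ N = (5/8, 3/8)
2. U is where the line through J parallel to AR meets line AN ⇒ U = (5/3, 1)
2·[JAU] = 5/3, 2·[JNU] = 25/24
[JAU]:[JNU] = 5/3:25/24 = 8/5

[JAU]:[JNU] = 8/5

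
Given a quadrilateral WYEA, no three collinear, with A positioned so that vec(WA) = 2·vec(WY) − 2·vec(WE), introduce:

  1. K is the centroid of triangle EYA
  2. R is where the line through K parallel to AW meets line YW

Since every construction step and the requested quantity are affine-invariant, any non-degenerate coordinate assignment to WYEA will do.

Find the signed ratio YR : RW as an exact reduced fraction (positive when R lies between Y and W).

Assign W = (0, 0), Y = (1, 0), E = (0, 1), A = (2, -2) — the answer is frame-independent, so this choice is without loss of generality.
1. K is the centroid of triangle EYA ⇒ K = (1, -1/3)
2. R is where the line through K parallel to AW meets line YW ⇒ R = (2/3, 0)
R = Y + t·(W−Y) with t = 1/3, so YR:RW = t:(1−t) = 1/3:2/3

YR:RW = 1/2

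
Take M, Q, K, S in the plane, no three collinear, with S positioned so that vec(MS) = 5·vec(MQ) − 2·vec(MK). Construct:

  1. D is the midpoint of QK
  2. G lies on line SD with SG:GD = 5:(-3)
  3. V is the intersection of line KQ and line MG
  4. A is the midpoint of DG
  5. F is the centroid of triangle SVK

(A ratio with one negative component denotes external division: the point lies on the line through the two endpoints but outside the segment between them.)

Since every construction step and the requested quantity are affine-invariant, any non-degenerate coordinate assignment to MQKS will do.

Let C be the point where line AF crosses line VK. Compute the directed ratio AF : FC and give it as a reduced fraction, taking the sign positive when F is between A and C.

AF:FC = -13/4

Work in coordinates with M = (0, 0), Q = (1, 0), K = (0, 1), S = (5, -2).
1. D is the midpoint of QK ⇒ D = (1/2, 1/2)
2. G lies on line SD with SG:GD = 5:(-3) ⇒ G = (-25/4, 17/4)
3. V is the intersection of line KQ and line MG ⇒ V = (25/8, -17/8)
4. A is the midpoint of DG ⇒ A = (-23/8, 19/8)
5. F is the centroid of triangle SVK ⇒ F = (65/24, -25/24)
line AF meets VK at C = (103/104, 1/104)
F = A + t·(C−A) with t = 13/9, so AF:FC = 13/9:-4/9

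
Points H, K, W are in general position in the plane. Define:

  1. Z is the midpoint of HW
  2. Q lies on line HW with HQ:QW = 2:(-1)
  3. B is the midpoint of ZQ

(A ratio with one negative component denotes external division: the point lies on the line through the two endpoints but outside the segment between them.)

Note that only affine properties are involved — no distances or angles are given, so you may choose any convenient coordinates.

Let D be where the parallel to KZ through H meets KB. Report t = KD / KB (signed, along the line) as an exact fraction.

t = -2/3

Assign H = (0, 0), K = (1, 0), W = (0, 1) — the answer is frame-independent, so this choice is without loss of generality.
1. Z is the midpoint of HW ⇒ Z = (0, 1/2)
2. Q lies on line HW with HQ:QW = 2:(-1) ⇒ Q = (0, 2)
3. B is the midpoint of ZQ ⇒ B = (0, 5/4)
through H parallel to KZ: direction (-1, 1/2); meets KB at D = (5/3, -5/6)
D = K + t·(B−K) with t = -2/3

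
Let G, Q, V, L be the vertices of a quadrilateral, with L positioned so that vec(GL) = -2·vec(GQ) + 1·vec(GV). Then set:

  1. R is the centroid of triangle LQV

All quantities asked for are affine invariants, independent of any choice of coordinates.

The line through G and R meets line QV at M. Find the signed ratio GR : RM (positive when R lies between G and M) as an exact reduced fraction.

GR:RM = 1/2

Set G = (0, 0), Q = (1, 0), V = (0, 1), L = (-2, 1); any affine frame gives the same invariant.
1. R is the centroid of triangle LQV ⇒ R = (-1/3, 2/3)
line GR meets QV at M = (-1, 2)
R = G + t·(M−G) with t = 1/3, so GR:RM = 1/3:2/3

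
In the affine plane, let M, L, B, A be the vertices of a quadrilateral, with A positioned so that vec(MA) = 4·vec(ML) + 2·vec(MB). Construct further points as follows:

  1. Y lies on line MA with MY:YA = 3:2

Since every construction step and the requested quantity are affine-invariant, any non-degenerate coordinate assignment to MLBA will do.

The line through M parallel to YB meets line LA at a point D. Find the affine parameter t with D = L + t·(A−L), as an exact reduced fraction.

Work in coordinates with M = (0, 0), L = (1, 0), B = (0, 1), A = (4, 2).
1. Y lies on line MA with MY:YA = 3:2 ⇒ Y = (12/5, 6/5)
through M parallel to YB: direction (-12/5, -1/5); meets LA at D = (8/7, 2/21)
D = L + t·(A−L) with t = 1/21

t = 1/21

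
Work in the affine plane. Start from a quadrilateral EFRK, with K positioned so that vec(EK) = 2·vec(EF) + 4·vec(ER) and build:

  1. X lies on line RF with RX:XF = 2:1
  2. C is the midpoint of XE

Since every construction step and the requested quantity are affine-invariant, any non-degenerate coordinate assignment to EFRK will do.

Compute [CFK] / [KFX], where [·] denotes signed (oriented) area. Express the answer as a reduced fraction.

Set E = (0, 0), F = (1, 0), R = (0, 1), K = (2, 4); any affine frame gives the same invariant.
1. X lies on line RF with RX:XF = 2:1 ⇒ X = (2/3, 1/3)
2. C is the midpoint of XE ⇒ C = (1/3, 1/6)
2·[CFK] = 17/6, 2·[KFX] = -5/3
[CFK]:[KFX] = 17/6:-5/3 = -17/10

[CFK]:[KFX] = -17/10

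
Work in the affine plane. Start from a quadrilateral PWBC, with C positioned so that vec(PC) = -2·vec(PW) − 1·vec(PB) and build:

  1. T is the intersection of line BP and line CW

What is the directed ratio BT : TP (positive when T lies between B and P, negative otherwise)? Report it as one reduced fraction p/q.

Assign P = (0, 0), W = (1, 0), B = (0, 1), C = (-2, -1) — the answer is frame-independent, so this choice is without loss of generality.
1. T is the intersection of line BP and line CW ⇒ T = (0, -1/3)
T = B + t·(P−B) with t = 4/3, so BT:TP = t:(1−t) = 4/3:-1/3

BT:TP = -4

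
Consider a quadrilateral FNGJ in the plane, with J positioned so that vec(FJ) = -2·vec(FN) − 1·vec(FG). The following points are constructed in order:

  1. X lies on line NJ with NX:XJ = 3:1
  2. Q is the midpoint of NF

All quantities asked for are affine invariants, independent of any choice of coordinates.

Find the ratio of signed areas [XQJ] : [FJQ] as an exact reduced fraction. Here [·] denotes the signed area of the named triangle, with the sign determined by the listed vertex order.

[XQJ]:[FJQ] = 1/4

Assign F = (0, 0), N = (1, 0), G = (0, 1), J = (-2, -1) — the answer is frame-independent, so this choice is without loss of generality.
1. X lies on line NJ with NX:XJ = 3:1 ⇒ X = (-5/4, -3/4)
2. Q is the midpoint of NF ⇒ Q = (1/2, 0)
2·[XQJ] = 1/8, 2·[FJQ] = 1/2
[XQJ]:[FJQ] = 1/8:1/2 = 1/4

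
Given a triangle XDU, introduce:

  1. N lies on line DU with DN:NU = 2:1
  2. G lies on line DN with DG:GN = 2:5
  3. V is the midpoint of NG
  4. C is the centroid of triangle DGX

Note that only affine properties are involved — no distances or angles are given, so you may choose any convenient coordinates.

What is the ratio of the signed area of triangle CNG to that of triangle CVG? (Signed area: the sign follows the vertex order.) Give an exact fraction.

[CNG]:[CVG] = 2

Assign X = (0, 0), D = (1, 0), U = (0, 1) — the answer is frame-independent, so this choice is without loss of generality.
1. N lies on line DU with DN:NU = 2:1 ⇒ N = (1/3, 2/3)
2. G lies on line DN with DG:GN = 2:5 ⇒ G = (17/21, 4/21)
3. V is the midpoint of NG ⇒ V = (4/7, 3/7)
4. C is the centroid of triangle DGX ⇒ C = (38/63, 4/63)
2·[CNG] = -10/63, 2·[CVG] = -5/63
[CNG]:[CVG] = -10/63:-5/63 = 2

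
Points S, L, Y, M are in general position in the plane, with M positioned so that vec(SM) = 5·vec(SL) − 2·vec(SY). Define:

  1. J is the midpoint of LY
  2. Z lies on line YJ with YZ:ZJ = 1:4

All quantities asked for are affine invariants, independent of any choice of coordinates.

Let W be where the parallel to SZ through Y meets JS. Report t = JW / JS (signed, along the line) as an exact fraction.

t = 5/4

Choose coordinates S = (0, 0), L = (1, 0), Y = (0, 1), M = (5, -2).
1. J is the midpoint of LY ⇒ J = (1/2, 1/2)
2. Z lies on line YJ with YZ:ZJ = 1:4 ⇒ Z = (1/10, 9/10)
through Y parallel to SZ: direction (1/10, 9/10); meets JS at W = (-1/8, -1/8)
W = J + t·(S−J) with t = 5/4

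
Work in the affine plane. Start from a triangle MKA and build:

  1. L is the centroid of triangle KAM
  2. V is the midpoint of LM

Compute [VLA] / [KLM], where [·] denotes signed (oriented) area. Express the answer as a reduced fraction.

[VLA]:[KLM] = 1/2

Assign M = (0, 0), K = (1, 0), A = (0, 1) — the answer is frame-independent, so this choice is without loss of generality.
1. L is the centroid of triangle KAM ⇒ L = (1/3, 1/3)
2. V is the midpoint of LM ⇒ V = (1/6, 1/6)
2·[VLA] = 1/6, 2·[KLM] = 1/3
[VLA]:[KLM] = 1/6:1/3 = 1/2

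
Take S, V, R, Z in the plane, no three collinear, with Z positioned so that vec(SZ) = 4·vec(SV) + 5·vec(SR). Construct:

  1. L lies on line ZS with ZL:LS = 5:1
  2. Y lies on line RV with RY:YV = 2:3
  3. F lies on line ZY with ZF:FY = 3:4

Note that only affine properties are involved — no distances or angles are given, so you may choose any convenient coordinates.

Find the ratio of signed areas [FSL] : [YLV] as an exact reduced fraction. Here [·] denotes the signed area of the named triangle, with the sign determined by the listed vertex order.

[FSL]:[YLV] = -2/21

Assign S = (0, 0), V = (1, 0), R = (0, 1), Z = (4, 5) — the answer is frame-independent, so this choice is without loss of generality.
1. L lies on line ZS with ZL:LS = 5:1 ⇒ L = (2/3, 5/6)
2. Y lies on line RV with RY:YV = 2:3 ⇒ Y = (2/5, 3/5)
3. F lies on line ZY with ZF:FY = 3:4 ⇒ F = (86/35, 109/35)
2·[FSL] = 1/35, 2·[YLV] = -3/10
[FSL]:[YLV] = 1/35:-3/10 = -2/21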